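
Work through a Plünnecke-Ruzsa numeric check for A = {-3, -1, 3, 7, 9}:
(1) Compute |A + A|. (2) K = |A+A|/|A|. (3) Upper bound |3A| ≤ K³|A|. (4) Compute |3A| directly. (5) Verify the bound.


|A| = 5.
Step 1: Compute A + A by enumerating all 25 pairs.
A + A = {-6, -4, -2, 0, 2, 4, 6, 8, 10, 12, 14, 16, 18}, so |A + A| = 13.
Step 2: Doubling constant K = |A + A|/|A| = 13/5 = 13/5 ≈ 2.6000.
Step 3: Plünnecke-Ruzsa gives |3A| ≤ K³·|A| = (2.6000)³ · 5 ≈ 87.8800.
Step 4: Compute 3A = A + A + A directly by enumerating all triples (a,b,c) ∈ A³; |3A| = 19.
Step 5: Check 19 ≤ 87.8800? Yes ✓.

K = 13/5, Plünnecke-Ruzsa bound K³|A| ≈ 87.8800, |3A| = 19, inequality holds.


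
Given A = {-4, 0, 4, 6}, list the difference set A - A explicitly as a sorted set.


A - A = {a - a' : a, a' ∈ A}.
Compute a - a' for each ordered pair (a, a'):
a = -4: -4--4=0, -4-0=-4, -4-4=-8, -4-6=-10
a = 0: 0--4=4, 0-0=0, 0-4=-4, 0-6=-6
a = 4: 4--4=8, 4-0=4, 4-4=0, 4-6=-2
a = 6: 6--4=10, 6-0=6, 6-4=2, 6-6=0
Collecting distinct values (and noting 0 appears from a-a):
A - A = {-10, -8, -6, -4, -2, 0, 2, 4, 6, 8, 10}
|A - A| = 11

A - A = {-10, -8, -6, -4, -2, 0, 2, 4, 6, 8, 10}


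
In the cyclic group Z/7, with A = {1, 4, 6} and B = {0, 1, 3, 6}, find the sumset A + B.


Work in Z/7Z: reduce every sum a + b modulo 7.
Enumerate all 12 pairs:
a = 1: 1+0=1, 1+1=2, 1+3=4, 1+6=0
a = 4: 4+0=4, 4+1=5, 4+3=0, 4+6=3
a = 6: 6+0=6, 6+1=0, 6+3=2, 6+6=5
Distinct residues collected: {0, 1, 2, 3, 4, 5, 6}
|A + B| = 7 (out of 7 total residues).

A + B = {0, 1, 2, 3, 4, 5, 6}


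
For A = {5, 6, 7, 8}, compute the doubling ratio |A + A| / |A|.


|A| = 4.
Compute A + A by enumerating all 16 pairs.
A + A = {10, 11, 12, 13, 14, 15, 16}, so |A + A| = 7.
K = |A + A| / |A| = 7/4 (already in lowest terms) ≈ 1.7500.
Reference: AP of size 4 gives K = 7/4 ≈ 1.7500; a fully generic set of size 4 gives K ≈ 2.5000.

|A| = 4, |A + A| = 7, K = 7/4.


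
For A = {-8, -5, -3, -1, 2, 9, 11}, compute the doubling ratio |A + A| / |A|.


|A| = 7.
Compute A + A by enumerating all 49 pairs.
A + A = {-16, -13, -11, -10, -9, -8, -6, -4, -3, -2, -1, 1, 3, 4, 6, 8, 10, 11, 13, 18, 20, 22}, so |A + A| = 22.
K = |A + A| / |A| = 22/7 (already in lowest terms) ≈ 3.1429.
Reference: AP of size 7 gives K = 13/7 ≈ 1.8571; a fully generic set of size 7 gives K ≈ 4.0000.

|A| = 7, |A + A| = 22, K = 22/7.


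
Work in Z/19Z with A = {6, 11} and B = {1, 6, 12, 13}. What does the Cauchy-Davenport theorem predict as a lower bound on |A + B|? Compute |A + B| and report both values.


Cauchy-Davenport: |A + B| ≥ min(p, |A| + |B| - 1) for A, B nonempty in Z/pZ.
|A| = 2, |B| = 4, p = 19.
CD lower bound = min(19, 2 + 4 - 1) = min(19, 5) = 5.
Compute A + B mod 19 directly:
a = 6: 6+1=7, 6+6=12, 6+12=18, 6+13=0
a = 11: 11+1=12, 11+6=17, 11+12=4, 11+13=5
A + B = {0, 4, 5, 7, 12, 17, 18}, so |A + B| = 7.
Verify: 7 ≥ 5? Yes ✓.

CD lower bound = 5, actual |A + B| = 7.


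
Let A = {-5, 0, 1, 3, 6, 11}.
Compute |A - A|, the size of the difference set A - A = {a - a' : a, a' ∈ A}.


A - A = {a - a' : a, a' ∈ A}; |A| = 6.
Bounds: 2|A|-1 ≤ |A - A| ≤ |A|² - |A| + 1, i.e. 11 ≤ |A - A| ≤ 31.
Note: 0 ∈ A - A always (from a - a). The set is symmetric: if d ∈ A - A then -d ∈ A - A.
Enumerate nonzero differences d = a - a' with a > a' (then include -d):
Positive differences: {1, 2, 3, 5, 6, 8, 10, 11, 16}
Full difference set: {0} ∪ (positive diffs) ∪ (negative diffs).
|A - A| = 1 + 2·9 = 19 (matches direct enumeration: 19).

|A - A| = 19


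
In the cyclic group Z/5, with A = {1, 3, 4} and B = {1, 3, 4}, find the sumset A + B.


Work in Z/5Z: reduce every sum a + b modulo 5.
Enumerate all 9 pairs:
a = 1: 1+1=2, 1+3=4, 1+4=0
a = 3: 3+1=4, 3+3=1, 3+4=2
a = 4: 4+1=0, 4+3=2, 4+4=3
Distinct residues collected: {0, 1, 2, 3, 4}
|A + B| = 5 (out of 5 total residues).

A + B = {0, 1, 2, 3, 4}


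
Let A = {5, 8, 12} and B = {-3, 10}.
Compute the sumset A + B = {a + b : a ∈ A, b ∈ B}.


A + B = {a + b : a ∈ A, b ∈ B}.
Enumerate all |A|·|B| = 3·2 = 6 pairs (a, b) and collect distinct sums.
a = 5: 5+-3=2, 5+10=15
a = 8: 8+-3=5, 8+10=18
a = 12: 12+-3=9, 12+10=22
Collecting distinct sums: A + B = {2, 5, 9, 15, 18, 22}
|A + B| = 6

A + B = {2, 5, 9, 15, 18, 22}


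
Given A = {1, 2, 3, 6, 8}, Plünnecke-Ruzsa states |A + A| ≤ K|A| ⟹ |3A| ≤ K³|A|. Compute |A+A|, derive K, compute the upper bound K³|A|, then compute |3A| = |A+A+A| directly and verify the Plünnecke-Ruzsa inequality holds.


|A| = 5.
Step 1: Compute A + A by enumerating all 25 pairs.
A + A = {2, 3, 4, 5, 6, 7, 8, 9, 10, 11, 12, 14, 16}, so |A + A| = 13.
Step 2: Doubling constant K = |A + A|/|A| = 13/5 = 13/5 ≈ 2.6000.
Step 3: Plünnecke-Ruzsa gives |3A| ≤ K³·|A| = (2.6000)³ · 5 ≈ 87.8800.
Step 4: Compute 3A = A + A + A directly by enumerating all triples (a,b,c) ∈ A³; |3A| = 20.
Step 5: Check 20 ≤ 87.8800? Yes ✓.

K = 13/5, Plünnecke-Ruzsa bound K³|A| ≈ 87.8800, |3A| = 20, inequality holds.


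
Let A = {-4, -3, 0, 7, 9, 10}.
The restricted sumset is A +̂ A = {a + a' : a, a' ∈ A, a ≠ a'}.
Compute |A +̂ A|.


Restricted sumset: A +̂ A = {a + a' : a ∈ A, a' ∈ A, a ≠ a'}.
Equivalently, take A + A and drop any sum 2a that is achievable ONLY as a + a for a ∈ A (i.e. sums representable only with equal summands).
Enumerate pairs (a, a') with a < a' (symmetric, so each unordered pair gives one sum; this covers all a ≠ a'):
  -4 + -3 = -7
  -4 + 0 = -4
  -4 + 7 = 3
  -4 + 9 = 5
  -4 + 10 = 6
  -3 + 0 = -3
  -3 + 7 = 4
  -3 + 9 = 6
  -3 + 10 = 7
  0 + 7 = 7
  0 + 9 = 9
  0 + 10 = 10
  7 + 9 = 16
  7 + 10 = 17
  9 + 10 = 19
Collected distinct sums: {-7, -4, -3, 3, 4, 5, 6, 7, 9, 10, 16, 17, 19}
|A +̂ A| = 13
(Reference bound: |A +̂ A| ≥ 2|A| - 3 for |A| ≥ 2, with |A| = 6 giving ≥ 9.)

|A +̂ A| = 13


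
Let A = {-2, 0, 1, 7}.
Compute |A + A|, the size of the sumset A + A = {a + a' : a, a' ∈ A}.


A + A = {a + a' : a, a' ∈ A}; |A| = 4.
General bounds: 2|A| - 1 ≤ |A + A| ≤ |A|(|A|+1)/2, i.e. 7 ≤ |A + A| ≤ 10.
Lower bound 2|A|-1 is attained iff A is an arithmetic progression.
Enumerate sums a + a' for a ≤ a' (symmetric, so this suffices):
a = -2: -2+-2=-4, -2+0=-2, -2+1=-1, -2+7=5
a = 0: 0+0=0, 0+1=1, 0+7=7
a = 1: 1+1=2, 1+7=8
a = 7: 7+7=14
Distinct sums: {-4, -2, -1, 0, 1, 2, 5, 7, 8, 14}
|A + A| = 10

|A + A| = 10


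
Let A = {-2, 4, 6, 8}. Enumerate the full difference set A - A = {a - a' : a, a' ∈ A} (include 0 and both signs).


A - A = {a - a' : a, a' ∈ A}.
Compute a - a' for each ordered pair (a, a'):
a = -2: -2--2=0, -2-4=-6, -2-6=-8, -2-8=-10
a = 4: 4--2=6, 4-4=0, 4-6=-2, 4-8=-4
a = 6: 6--2=8, 6-4=2, 6-6=0, 6-8=-2
a = 8: 8--2=10, 8-4=4, 8-6=2, 8-8=0
Collecting distinct values (and noting 0 appears from a-a):
A - A = {-10, -8, -6, -4, -2, 0, 2, 4, 6, 8, 10}
|A - A| = 11

A - A = {-10, -8, -6, -4, -2, 0, 2, 4, 6, 8, 10}


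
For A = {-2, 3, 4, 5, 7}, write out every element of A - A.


A - A = {a - a' : a, a' ∈ A}.
Compute a - a' for each ordered pair (a, a'):
a = -2: -2--2=0, -2-3=-5, -2-4=-6, -2-5=-7, -2-7=-9
a = 3: 3--2=5, 3-3=0, 3-4=-1, 3-5=-2, 3-7=-4
a = 4: 4--2=6, 4-3=1, 4-4=0, 4-5=-1, 4-7=-3
a = 5: 5--2=7, 5-3=2, 5-4=1, 5-5=0, 5-7=-2
a = 7: 7--2=9, 7-3=4, 7-4=3, 7-5=2, 7-7=0
Collecting distinct values (and noting 0 appears from a-a):
A - A = {-9, -7, -6, -5, -4, -3, -2, -1, 0, 1, 2, 3, 4, 5, 6, 7, 9}
|A - A| = 17

A - A = {-9, -7, -6, -5, -4, -3, -2, -1, 0, 1, 2, 3, 4, 5, 6, 7, 9}


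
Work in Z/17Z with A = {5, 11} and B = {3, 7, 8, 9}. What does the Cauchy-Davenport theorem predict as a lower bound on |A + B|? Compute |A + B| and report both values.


Cauchy-Davenport: |A + B| ≥ min(p, |A| + |B| - 1) for A, B nonempty in Z/pZ.
|A| = 2, |B| = 4, p = 17.
CD lower bound = min(17, 2 + 4 - 1) = min(17, 5) = 5.
Compute A + B mod 17 directly:
a = 5: 5+3=8, 5+7=12, 5+8=13, 5+9=14
a = 11: 11+3=14, 11+7=1, 11+8=2, 11+9=3
A + B = {1, 2, 3, 8, 12, 13, 14}, so |A + B| = 7.
Verify: 7 ≥ 5? Yes ✓.

CD lower bound = 5, actual |A + B| = 7.


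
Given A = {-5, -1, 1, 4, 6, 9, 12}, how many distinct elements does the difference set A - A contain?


A - A = {a - a' : a, a' ∈ A}; |A| = 7.
Bounds: 2|A|-1 ≤ |A - A| ≤ |A|² - |A| + 1, i.e. 13 ≤ |A - A| ≤ 43.
Note: 0 ∈ A - A always (from a - a). The set is symmetric: if d ∈ A - A then -d ∈ A - A.
Enumerate nonzero differences d = a - a' with a > a' (then include -d):
Positive differences: {2, 3, 4, 5, 6, 7, 8, 9, 10, 11, 13, 14, 17}
Full difference set: {0} ∪ (positive diffs) ∪ (negative diffs).
|A - A| = 1 + 2·13 = 27 (matches direct enumeration: 27).

|A - A| = 27


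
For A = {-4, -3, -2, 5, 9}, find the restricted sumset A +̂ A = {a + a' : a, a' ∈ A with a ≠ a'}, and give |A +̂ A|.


Restricted sumset: A +̂ A = {a + a' : a ∈ A, a' ∈ A, a ≠ a'}.
Equivalently, take A + A and drop any sum 2a that is achievable ONLY as a + a for a ∈ A (i.e. sums representable only with equal summands).
Enumerate pairs (a, a') with a < a' (symmetric, so each unordered pair gives one sum; this covers all a ≠ a'):
  -4 + -3 = -7
  -4 + -2 = -6
  -4 + 5 = 1
  -4 + 9 = 5
  -3 + -2 = -5
  -3 + 5 = 2
  -3 + 9 = 6
  -2 + 5 = 3
  -2 + 9 = 7
  5 + 9 = 14
Collected distinct sums: {-7, -6, -5, 1, 2, 3, 5, 6, 7, 14}
|A +̂ A| = 10
(Reference bound: |A +̂ A| ≥ 2|A| - 3 for |A| ≥ 2, with |A| = 5 giving ≥ 7.)

|A +̂ A| = 10


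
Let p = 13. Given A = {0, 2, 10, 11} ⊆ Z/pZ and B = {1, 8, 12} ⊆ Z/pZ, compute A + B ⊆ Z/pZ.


Work in Z/13Z: reduce every sum a + b modulo 13.
Enumerate all 12 pairs:
a = 0: 0+1=1, 0+8=8, 0+12=12
a = 2: 2+1=3, 2+8=10, 2+12=1
a = 10: 10+1=11, 10+8=5, 10+12=9
a = 11: 11+1=12, 11+8=6, 11+12=10
Distinct residues collected: {1, 3, 5, 6, 8, 9, 10, 11, 12}
|A + B| = 9 (out of 13 total residues).

A + B = {1, 3, 5, 6, 8, 9, 10, 11, 12}


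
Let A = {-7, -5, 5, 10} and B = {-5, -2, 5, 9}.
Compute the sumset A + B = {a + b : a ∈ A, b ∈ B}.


A + B = {a + b : a ∈ A, b ∈ B}.
Enumerate all |A|·|B| = 4·4 = 16 pairs (a, b) and collect distinct sums.
a = -7: -7+-5=-12, -7+-2=-9, -7+5=-2, -7+9=2
a = -5: -5+-5=-10, -5+-2=-7, -5+5=0, -5+9=4
a = 5: 5+-5=0, 5+-2=3, 5+5=10, 5+9=14
a = 10: 10+-5=5, 10+-2=8, 10+5=15, 10+9=19
Collecting distinct sums: A + B = {-12, -10, -9, -7, -2, 0, 2, 3, 4, 5, 8, 10, 14, 15, 19}
|A + B| = 15

A + B = {-12, -10, -9, -7, -2, 0, 2, 3, 4, 5, 8, 10, 14, 15, 19}


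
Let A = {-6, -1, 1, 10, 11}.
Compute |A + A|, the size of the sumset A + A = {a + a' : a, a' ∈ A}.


A + A = {a + a' : a, a' ∈ A}; |A| = 5.
General bounds: 2|A| - 1 ≤ |A + A| ≤ |A|(|A|+1)/2, i.e. 9 ≤ |A + A| ≤ 15.
Lower bound 2|A|-1 is attained iff A is an arithmetic progression.
Enumerate sums a + a' for a ≤ a' (symmetric, so this suffices):
a = -6: -6+-6=-12, -6+-1=-7, -6+1=-5, -6+10=4, -6+11=5
a = -1: -1+-1=-2, -1+1=0, -1+10=9, -1+11=10
a = 1: 1+1=2, 1+10=11, 1+11=12
a = 10: 10+10=20, 10+11=21
a = 11: 11+11=22
Distinct sums: {-12, -7, -5, -2, 0, 2, 4, 5, 9, 10, 11, 12, 20, 21, 22}
|A + A| = 15

|A + A| = 15


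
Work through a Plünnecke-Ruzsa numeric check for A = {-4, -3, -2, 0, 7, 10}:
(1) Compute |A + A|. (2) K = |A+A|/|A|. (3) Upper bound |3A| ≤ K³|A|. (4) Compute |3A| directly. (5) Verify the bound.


|A| = 6.
Step 1: Compute A + A by enumerating all 36 pairs.
A + A = {-8, -7, -6, -5, -4, -3, -2, 0, 3, 4, 5, 6, 7, 8, 10, 14, 17, 20}, so |A + A| = 18.
Step 2: Doubling constant K = |A + A|/|A| = 18/6 = 18/6 ≈ 3.0000.
Step 3: Plünnecke-Ruzsa gives |3A| ≤ K³·|A| = (3.0000)³ · 6 ≈ 162.0000.
Step 4: Compute 3A = A + A + A directly by enumerating all triples (a,b,c) ∈ A³; |3A| = 35.
Step 5: Check 35 ≤ 162.0000? Yes ✓.

K = 18/6, Plünnecke-Ruzsa bound K³|A| ≈ 162.0000, |3A| = 35, inequality holds.


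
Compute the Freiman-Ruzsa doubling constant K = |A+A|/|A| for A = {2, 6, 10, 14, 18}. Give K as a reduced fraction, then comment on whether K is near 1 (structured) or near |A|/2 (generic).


|A| = 5.
Compute A + A by enumerating all 25 pairs.
A + A = {4, 8, 12, 16, 20, 24, 28, 32, 36}, so |A + A| = 9.
K = |A + A| / |A| = 9/5 (already in lowest terms) ≈ 1.8000.
Reference: AP of size 5 gives K = 9/5 ≈ 1.8000; a fully generic set of size 5 gives K ≈ 3.0000.

|A| = 5, |A + A| = 9, K = 9/5.


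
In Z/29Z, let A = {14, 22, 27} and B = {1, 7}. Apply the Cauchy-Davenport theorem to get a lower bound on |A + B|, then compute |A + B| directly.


Cauchy-Davenport: |A + B| ≥ min(p, |A| + |B| - 1) for A, B nonempty in Z/pZ.
|A| = 3, |B| = 2, p = 29.
CD lower bound = min(29, 3 + 2 - 1) = min(29, 4) = 4.
Compute A + B mod 29 directly:
a = 14: 14+1=15, 14+7=21
a = 22: 22+1=23, 22+7=0
a = 27: 27+1=28, 27+7=5
A + B = {0, 5, 15, 21, 23, 28}, so |A + B| = 6.
Verify: 6 ≥ 4? Yes ✓.

CD lower bound = 4, actual |A + B| = 6.


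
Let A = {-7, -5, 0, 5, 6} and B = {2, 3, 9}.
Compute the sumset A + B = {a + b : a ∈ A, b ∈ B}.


A + B = {a + b : a ∈ A, b ∈ B}.
Enumerate all |A|·|B| = 5·3 = 15 pairs (a, b) and collect distinct sums.
a = -7: -7+2=-5, -7+3=-4, -7+9=2
a = -5: -5+2=-3, -5+3=-2, -5+9=4
a = 0: 0+2=2, 0+3=3, 0+9=9
a = 5: 5+2=7, 5+3=8, 5+9=14
a = 6: 6+2=8, 6+3=9, 6+9=15
Collecting distinct sums: A + B = {-5, -4, -3, -2, 2, 3, 4, 7, 8, 9, 14, 15}
|A + B| = 12

A + B = {-5, -4, -3, -2, 2, 3, 4, 7, 8, 9, 14, 15}


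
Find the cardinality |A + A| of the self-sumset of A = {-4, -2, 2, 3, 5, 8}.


A + A = {a + a' : a, a' ∈ A}; |A| = 6.
General bounds: 2|A| - 1 ≤ |A + A| ≤ |A|(|A|+1)/2, i.e. 11 ≤ |A + A| ≤ 21.
Lower bound 2|A|-1 is attained iff A is an arithmetic progression.
Enumerate sums a + a' for a ≤ a' (symmetric, so this suffices):
a = -4: -4+-4=-8, -4+-2=-6, -4+2=-2, -4+3=-1, -4+5=1, -4+8=4
a = -2: -2+-2=-4, -2+2=0, -2+3=1, -2+5=3, -2+8=6
a = 2: 2+2=4, 2+3=5, 2+5=7, 2+8=10
a = 3: 3+3=6, 3+5=8, 3+8=11
a = 5: 5+5=10, 5+8=13
a = 8: 8+8=16
Distinct sums: {-8, -6, -4, -2, -1, 0, 1, 3, 4, 5, 6, 7, 8, 10, 11, 13, 16}
|A + A| = 17

|A + A| = 17


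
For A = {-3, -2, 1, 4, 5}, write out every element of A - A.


A - A = {a - a' : a, a' ∈ A}.
Compute a - a' for each ordered pair (a, a'):
a = -3: -3--3=0, -3--2=-1, -3-1=-4, -3-4=-7, -3-5=-8
a = -2: -2--3=1, -2--2=0, -2-1=-3, -2-4=-6, -2-5=-7
a = 1: 1--3=4, 1--2=3, 1-1=0, 1-4=-3, 1-5=-4
a = 4: 4--3=7, 4--2=6, 4-1=3, 4-4=0, 4-5=-1
a = 5: 5--3=8, 5--2=7, 5-1=4, 5-4=1, 5-5=0
Collecting distinct values (and noting 0 appears from a-a):
A - A = {-8, -7, -6, -4, -3, -1, 0, 1, 3, 4, 6, 7, 8}
|A - A| = 13

A - A = {-8, -7, -6, -4, -3, -1, 0, 1, 3, 4, 6, 7, 8}


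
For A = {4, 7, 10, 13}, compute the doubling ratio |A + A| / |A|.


|A| = 4.
Compute A + A by enumerating all 16 pairs.
A + A = {8, 11, 14, 17, 20, 23, 26}, so |A + A| = 7.
K = |A + A| / |A| = 7/4 (already in lowest terms) ≈ 1.7500.
Reference: AP of size 4 gives K = 7/4 ≈ 1.7500; a fully generic set of size 4 gives K ≈ 2.5000.

|A| = 4, |A + A| = 7, K = 7/4.


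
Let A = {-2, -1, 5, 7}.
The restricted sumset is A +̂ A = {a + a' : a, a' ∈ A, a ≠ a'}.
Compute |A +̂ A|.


Restricted sumset: A +̂ A = {a + a' : a ∈ A, a' ∈ A, a ≠ a'}.
Equivalently, take A + A and drop any sum 2a that is achievable ONLY as a + a for a ∈ A (i.e. sums representable only with equal summands).
Enumerate pairs (a, a') with a < a' (symmetric, so each unordered pair gives one sum; this covers all a ≠ a'):
  -2 + -1 = -3
  -2 + 5 = 3
  -2 + 7 = 5
  -1 + 5 = 4
  -1 + 7 = 6
  5 + 7 = 12
Collected distinct sums: {-3, 3, 4, 5, 6, 12}
|A +̂ A| = 6
(Reference bound: |A +̂ A| ≥ 2|A| - 3 for |A| ≥ 2, with |A| = 4 giving ≥ 5.)

|A +̂ A| = 6


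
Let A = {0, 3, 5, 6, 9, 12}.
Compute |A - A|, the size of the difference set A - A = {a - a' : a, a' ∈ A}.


A - A = {a - a' : a, a' ∈ A}; |A| = 6.
Bounds: 2|A|-1 ≤ |A - A| ≤ |A|² - |A| + 1, i.e. 11 ≤ |A - A| ≤ 31.
Note: 0 ∈ A - A always (from a - a). The set is symmetric: if d ∈ A - A then -d ∈ A - A.
Enumerate nonzero differences d = a - a' with a > a' (then include -d):
Positive differences: {1, 2, 3, 4, 5, 6, 7, 9, 12}
Full difference set: {0} ∪ (positive diffs) ∪ (negative diffs).
|A - A| = 1 + 2·9 = 19 (matches direct enumeration: 19).

|A - A| = 19


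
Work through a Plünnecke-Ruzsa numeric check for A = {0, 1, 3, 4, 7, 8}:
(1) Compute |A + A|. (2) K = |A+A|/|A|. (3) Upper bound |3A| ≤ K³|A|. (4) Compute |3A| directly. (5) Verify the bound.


|A| = 6.
Step 1: Compute A + A by enumerating all 36 pairs.
A + A = {0, 1, 2, 3, 4, 5, 6, 7, 8, 9, 10, 11, 12, 14, 15, 16}, so |A + A| = 16.
Step 2: Doubling constant K = |A + A|/|A| = 16/6 = 16/6 ≈ 2.6667.
Step 3: Plünnecke-Ruzsa gives |3A| ≤ K³·|A| = (2.6667)³ · 6 ≈ 113.7778.
Step 4: Compute 3A = A + A + A directly by enumerating all triples (a,b,c) ∈ A³; |3A| = 25.
Step 5: Check 25 ≤ 113.7778? Yes ✓.

K = 16/6, Plünnecke-Ruzsa bound K³|A| ≈ 113.7778, |3A| = 25, inequality holds.


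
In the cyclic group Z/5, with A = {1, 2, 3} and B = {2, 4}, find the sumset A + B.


Work in Z/5Z: reduce every sum a + b modulo 5.
Enumerate all 6 pairs:
a = 1: 1+2=3, 1+4=0
a = 2: 2+2=4, 2+4=1
a = 3: 3+2=0, 3+4=2
Distinct residues collected: {0, 1, 2, 3, 4}
|A + B| = 5 (out of 5 total residues).

A + B = {0, 1, 2, 3, 4}


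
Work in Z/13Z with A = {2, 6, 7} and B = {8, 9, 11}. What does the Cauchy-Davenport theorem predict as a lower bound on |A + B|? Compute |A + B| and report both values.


Cauchy-Davenport: |A + B| ≥ min(p, |A| + |B| - 1) for A, B nonempty in Z/pZ.
|A| = 3, |B| = 3, p = 13.
CD lower bound = min(13, 3 + 3 - 1) = min(13, 5) = 5.
Compute A + B mod 13 directly:
a = 2: 2+8=10, 2+9=11, 2+11=0
a = 6: 6+8=1, 6+9=2, 6+11=4
a = 7: 7+8=2, 7+9=3, 7+11=5
A + B = {0, 1, 2, 3, 4, 5, 10, 11}, so |A + B| = 8.
Verify: 8 ≥ 5? Yes ✓.

CD lower bound = 5, actual |A + B| = 8.


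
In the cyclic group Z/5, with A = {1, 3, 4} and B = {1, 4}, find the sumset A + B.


Work in Z/5Z: reduce every sum a + b modulo 5.
Enumerate all 6 pairs:
a = 1: 1+1=2, 1+4=0
a = 3: 3+1=4, 3+4=2
a = 4: 4+1=0, 4+4=3
Distinct residues collected: {0, 2, 3, 4}
|A + B| = 4 (out of 5 total residues).

A + B = {0, 2, 3, 4}


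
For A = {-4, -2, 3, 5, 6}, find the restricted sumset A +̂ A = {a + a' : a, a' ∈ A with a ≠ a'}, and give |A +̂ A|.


Restricted sumset: A +̂ A = {a + a' : a ∈ A, a' ∈ A, a ≠ a'}.
Equivalently, take A + A and drop any sum 2a that is achievable ONLY as a + a for a ∈ A (i.e. sums representable only with equal summands).
Enumerate pairs (a, a') with a < a' (symmetric, so each unordered pair gives one sum; this covers all a ≠ a'):
  -4 + -2 = -6
  -4 + 3 = -1
  -4 + 5 = 1
  -4 + 6 = 2
  -2 + 3 = 1
  -2 + 5 = 3
  -2 + 6 = 4
  3 + 5 = 8
  3 + 6 = 9
  5 + 6 = 11
Collected distinct sums: {-6, -1, 1, 2, 3, 4, 8, 9, 11}
|A +̂ A| = 9
(Reference bound: |A +̂ A| ≥ 2|A| - 3 for |A| ≥ 2, with |A| = 5 giving ≥ 7.)

|A +̂ A| = 9


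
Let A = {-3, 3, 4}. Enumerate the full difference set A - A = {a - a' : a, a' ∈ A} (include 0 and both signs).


A - A = {a - a' : a, a' ∈ A}.
Compute a - a' for each ordered pair (a, a'):
a = -3: -3--3=0, -3-3=-6, -3-4=-7
a = 3: 3--3=6, 3-3=0, 3-4=-1
a = 4: 4--3=7, 4-3=1, 4-4=0
Collecting distinct values (and noting 0 appears from a-a):
A - A = {-7, -6, -1, 0, 1, 6, 7}
|A - A| = 7

A - A = {-7, -6, -1, 0, 1, 6, 7}


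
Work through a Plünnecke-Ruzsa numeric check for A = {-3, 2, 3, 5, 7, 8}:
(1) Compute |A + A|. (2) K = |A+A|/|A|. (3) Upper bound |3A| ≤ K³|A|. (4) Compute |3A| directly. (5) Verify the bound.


|A| = 6.
Step 1: Compute A + A by enumerating all 36 pairs.
A + A = {-6, -1, 0, 2, 4, 5, 6, 7, 8, 9, 10, 11, 12, 13, 14, 15, 16}, so |A + A| = 17.
Step 2: Doubling constant K = |A + A|/|A| = 17/6 = 17/6 ≈ 2.8333.
Step 3: Plünnecke-Ruzsa gives |3A| ≤ K³·|A| = (2.8333)³ · 6 ≈ 136.4722.
Step 4: Compute 3A = A + A + A directly by enumerating all triples (a,b,c) ∈ A³; |3A| = 28.
Step 5: Check 28 ≤ 136.4722? Yes ✓.

K = 17/6, Plünnecke-Ruzsa bound K³|A| ≈ 136.4722, |3A| = 28, inequality holds.


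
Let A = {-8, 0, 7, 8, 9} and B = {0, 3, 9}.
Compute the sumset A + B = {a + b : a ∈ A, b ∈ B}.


A + B = {a + b : a ∈ A, b ∈ B}.
Enumerate all |A|·|B| = 5·3 = 15 pairs (a, b) and collect distinct sums.
a = -8: -8+0=-8, -8+3=-5, -8+9=1
a = 0: 0+0=0, 0+3=3, 0+9=9
a = 7: 7+0=7, 7+3=10, 7+9=16
a = 8: 8+0=8, 8+3=11, 8+9=17
a = 9: 9+0=9, 9+3=12, 9+9=18
Collecting distinct sums: A + B = {-8, -5, 0, 1, 3, 7, 8, 9, 10, 11, 12, 16, 17, 18}
|A + B| = 14

A + B = {-8, -5, 0, 1, 3, 7, 8, 9, 10, 11, 12, 16, 17, 18}


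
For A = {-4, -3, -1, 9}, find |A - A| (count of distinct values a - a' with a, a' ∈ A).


A - A = {a - a' : a, a' ∈ A}; |A| = 4.
Bounds: 2|A|-1 ≤ |A - A| ≤ |A|² - |A| + 1, i.e. 7 ≤ |A - A| ≤ 13.
Note: 0 ∈ A - A always (from a - a). The set is symmetric: if d ∈ A - A then -d ∈ A - A.
Enumerate nonzero differences d = a - a' with a > a' (then include -d):
Positive differences: {1, 2, 3, 10, 12, 13}
Full difference set: {0} ∪ (positive diffs) ∪ (negative diffs).
|A - A| = 1 + 2·6 = 13 (matches direct enumeration: 13).

|A - A| = 13


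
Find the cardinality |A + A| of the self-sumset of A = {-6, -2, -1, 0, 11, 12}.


A + A = {a + a' : a, a' ∈ A}; |A| = 6.
General bounds: 2|A| - 1 ≤ |A + A| ≤ |A|(|A|+1)/2, i.e. 11 ≤ |A + A| ≤ 21.
Lower bound 2|A|-1 is attained iff A is an arithmetic progression.
Enumerate sums a + a' for a ≤ a' (symmetric, so this suffices):
a = -6: -6+-6=-12, -6+-2=-8, -6+-1=-7, -6+0=-6, -6+11=5, -6+12=6
a = -2: -2+-2=-4, -2+-1=-3, -2+0=-2, -2+11=9, -2+12=10
a = -1: -1+-1=-2, -1+0=-1, -1+11=10, -1+12=11
a = 0: 0+0=0, 0+11=11, 0+12=12
a = 11: 11+11=22, 11+12=23
a = 12: 12+12=24
Distinct sums: {-12, -8, -7, -6, -4, -3, -2, -1, 0, 5, 6, 9, 10, 11, 12, 22, 23, 24}
|A + A| = 18

|A + A| = 18


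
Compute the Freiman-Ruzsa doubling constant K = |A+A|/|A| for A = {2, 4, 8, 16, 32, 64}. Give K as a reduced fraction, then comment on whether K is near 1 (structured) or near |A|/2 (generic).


|A| = 6.
Compute A + A by enumerating all 36 pairs.
A + A = {4, 6, 8, 10, 12, 16, 18, 20, 24, 32, 34, 36, 40, 48, 64, 66, 68, 72, 80, 96, 128}, so |A + A| = 21.
K = |A + A| / |A| = 21/6 = 7/2 ≈ 3.5000.
Reference: AP of size 6 gives K = 11/6 ≈ 1.8333; a fully generic set of size 6 gives K ≈ 3.5000.

|A| = 6, |A + A| = 21, K = 21/6 = 7/2.


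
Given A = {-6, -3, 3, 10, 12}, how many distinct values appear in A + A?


A + A = {a + a' : a, a' ∈ A}; |A| = 5.
General bounds: 2|A| - 1 ≤ |A + A| ≤ |A|(|A|+1)/2, i.e. 9 ≤ |A + A| ≤ 15.
Lower bound 2|A|-1 is attained iff A is an arithmetic progression.
Enumerate sums a + a' for a ≤ a' (symmetric, so this suffices):
a = -6: -6+-6=-12, -6+-3=-9, -6+3=-3, -6+10=4, -6+12=6
a = -3: -3+-3=-6, -3+3=0, -3+10=7, -3+12=9
a = 3: 3+3=6, 3+10=13, 3+12=15
a = 10: 10+10=20, 10+12=22
a = 12: 12+12=24
Distinct sums: {-12, -9, -6, -3, 0, 4, 6, 7, 9, 13, 15, 20, 22, 24}
|A + A| = 14

|A + A| = 14


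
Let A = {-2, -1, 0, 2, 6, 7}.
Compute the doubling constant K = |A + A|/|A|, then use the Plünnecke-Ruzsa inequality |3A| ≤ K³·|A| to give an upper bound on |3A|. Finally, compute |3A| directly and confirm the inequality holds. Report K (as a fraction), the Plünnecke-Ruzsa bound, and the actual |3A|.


|A| = 6.
Step 1: Compute A + A by enumerating all 36 pairs.
A + A = {-4, -3, -2, -1, 0, 1, 2, 4, 5, 6, 7, 8, 9, 12, 13, 14}, so |A + A| = 16.
Step 2: Doubling constant K = |A + A|/|A| = 16/6 = 16/6 ≈ 2.6667.
Step 3: Plünnecke-Ruzsa gives |3A| ≤ K³·|A| = (2.6667)³ · 6 ≈ 113.7778.
Step 4: Compute 3A = A + A + A directly by enumerating all triples (a,b,c) ∈ A³; |3A| = 27.
Step 5: Check 27 ≤ 113.7778? Yes ✓.

K = 16/6, Plünnecke-Ruzsa bound K³|A| ≈ 113.7778, |3A| = 27, inequality holds.


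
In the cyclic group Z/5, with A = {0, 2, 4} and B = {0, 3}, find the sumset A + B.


Work in Z/5Z: reduce every sum a + b modulo 5.
Enumerate all 6 pairs:
a = 0: 0+0=0, 0+3=3
a = 2: 2+0=2, 2+3=0
a = 4: 4+0=4, 4+3=2
Distinct residues collected: {0, 2, 3, 4}
|A + B| = 4 (out of 5 total residues).

A + B = {0, 2, 3, 4}


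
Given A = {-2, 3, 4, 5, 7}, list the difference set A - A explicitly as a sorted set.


A - A = {a - a' : a, a' ∈ A}.
Compute a - a' for each ordered pair (a, a'):
a = -2: -2--2=0, -2-3=-5, -2-4=-6, -2-5=-7, -2-7=-9
a = 3: 3--2=5, 3-3=0, 3-4=-1, 3-5=-2, 3-7=-4
a = 4: 4--2=6, 4-3=1, 4-4=0, 4-5=-1, 4-7=-3
a = 5: 5--2=7, 5-3=2, 5-4=1, 5-5=0, 5-7=-2
a = 7: 7--2=9, 7-3=4, 7-4=3, 7-5=2, 7-7=0
Collecting distinct values (and noting 0 appears from a-a):
A - A = {-9, -7, -6, -5, -4, -3, -2, -1, 0, 1, 2, 3, 4, 5, 6, 7, 9}
|A - A| = 17

A - A = {-9, -7, -6, -5, -4, -3, -2, -1, 0, 1, 2, 3, 4, 5, 6, 7, 9}


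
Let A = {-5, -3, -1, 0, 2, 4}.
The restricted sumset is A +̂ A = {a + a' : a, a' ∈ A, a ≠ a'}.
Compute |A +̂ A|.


Restricted sumset: A +̂ A = {a + a' : a ∈ A, a' ∈ A, a ≠ a'}.
Equivalently, take A + A and drop any sum 2a that is achievable ONLY as a + a for a ∈ A (i.e. sums representable only with equal summands).
Enumerate pairs (a, a') with a < a' (symmetric, so each unordered pair gives one sum; this covers all a ≠ a'):
  -5 + -3 = -8
  -5 + -1 = -6
  -5 + 0 = -5
  -5 + 2 = -3
  -5 + 4 = -1
  -3 + -1 = -4
  -3 + 0 = -3
  -3 + 2 = -1
  -3 + 4 = 1
  -1 + 0 = -1
  -1 + 2 = 1
  -1 + 4 = 3
  0 + 2 = 2
  0 + 4 = 4
  2 + 4 = 6
Collected distinct sums: {-8, -6, -5, -4, -3, -1, 1, 2, 3, 4, 6}
|A +̂ A| = 11
(Reference bound: |A +̂ A| ≥ 2|A| - 3 for |A| ≥ 2, with |A| = 6 giving ≥ 9.)

|A +̂ A| = 11


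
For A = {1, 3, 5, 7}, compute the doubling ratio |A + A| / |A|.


|A| = 4.
Compute A + A by enumerating all 16 pairs.
A + A = {2, 4, 6, 8, 10, 12, 14}, so |A + A| = 7.
K = |A + A| / |A| = 7/4 (already in lowest terms) ≈ 1.7500.
Reference: AP of size 4 gives K = 7/4 ≈ 1.7500; a fully generic set of size 4 gives K ≈ 2.5000.

|A| = 4, |A + A| = 7, K = 7/4.


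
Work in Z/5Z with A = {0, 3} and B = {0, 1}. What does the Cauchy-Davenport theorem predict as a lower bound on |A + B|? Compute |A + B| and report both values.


Cauchy-Davenport: |A + B| ≥ min(p, |A| + |B| - 1) for A, B nonempty in Z/pZ.
|A| = 2, |B| = 2, p = 5.
CD lower bound = min(5, 2 + 2 - 1) = min(5, 3) = 3.
Compute A + B mod 5 directly:
a = 0: 0+0=0, 0+1=1
a = 3: 3+0=3, 3+1=4
A + B = {0, 1, 3, 4}, so |A + B| = 4.
Verify: 4 ≥ 3? Yes ✓.

CD lower bound = 3, actual |A + B| = 4.


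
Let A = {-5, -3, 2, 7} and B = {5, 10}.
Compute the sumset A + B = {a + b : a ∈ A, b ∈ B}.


A + B = {a + b : a ∈ A, b ∈ B}.
Enumerate all |A|·|B| = 4·2 = 8 pairs (a, b) and collect distinct sums.
a = -5: -5+5=0, -5+10=5
a = -3: -3+5=2, -3+10=7
a = 2: 2+5=7, 2+10=12
a = 7: 7+5=12, 7+10=17
Collecting distinct sums: A + B = {0, 2, 5, 7, 12, 17}
|A + B| = 6

A + B = {0, 2, 5, 7, 12, 17}


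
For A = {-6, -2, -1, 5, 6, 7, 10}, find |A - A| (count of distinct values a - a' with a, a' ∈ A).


A - A = {a - a' : a, a' ∈ A}; |A| = 7.
Bounds: 2|A|-1 ≤ |A - A| ≤ |A|² - |A| + 1, i.e. 13 ≤ |A - A| ≤ 43.
Note: 0 ∈ A - A always (from a - a). The set is symmetric: if d ∈ A - A then -d ∈ A - A.
Enumerate nonzero differences d = a - a' with a > a' (then include -d):
Positive differences: {1, 2, 3, 4, 5, 6, 7, 8, 9, 11, 12, 13, 16}
Full difference set: {0} ∪ (positive diffs) ∪ (negative diffs).
|A - A| = 1 + 2·13 = 27 (matches direct enumeration: 27).

|A - A| = 27


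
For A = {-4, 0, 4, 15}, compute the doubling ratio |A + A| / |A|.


|A| = 4.
Compute A + A by enumerating all 16 pairs.
A + A = {-8, -4, 0, 4, 8, 11, 15, 19, 30}, so |A + A| = 9.
K = |A + A| / |A| = 9/4 (already in lowest terms) ≈ 2.2500.
Reference: AP of size 4 gives K = 7/4 ≈ 1.7500; a fully generic set of size 4 gives K ≈ 2.5000.

|A| = 4, |A + A| = 9, K = 9/4.


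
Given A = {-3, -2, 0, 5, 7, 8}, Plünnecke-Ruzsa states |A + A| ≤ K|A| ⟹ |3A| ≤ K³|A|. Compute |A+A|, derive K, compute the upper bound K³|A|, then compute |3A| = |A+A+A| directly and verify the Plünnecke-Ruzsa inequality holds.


|A| = 6.
Step 1: Compute A + A by enumerating all 36 pairs.
A + A = {-6, -5, -4, -3, -2, 0, 2, 3, 4, 5, 6, 7, 8, 10, 12, 13, 14, 15, 16}, so |A + A| = 19.
Step 2: Doubling constant K = |A + A|/|A| = 19/6 = 19/6 ≈ 3.1667.
Step 3: Plünnecke-Ruzsa gives |3A| ≤ K³·|A| = (3.1667)³ · 6 ≈ 190.5278.
Step 4: Compute 3A = A + A + A directly by enumerating all triples (a,b,c) ∈ A³; |3A| = 34.
Step 5: Check 34 ≤ 190.5278? Yes ✓.

K = 19/6, Plünnecke-Ruzsa bound K³|A| ≈ 190.5278, |3A| = 34, inequality holds.


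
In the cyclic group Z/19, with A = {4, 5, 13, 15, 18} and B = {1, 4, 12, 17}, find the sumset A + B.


Work in Z/19Z: reduce every sum a + b modulo 19.
Enumerate all 20 pairs:
a = 4: 4+1=5, 4+4=8, 4+12=16, 4+17=2
a = 5: 5+1=6, 5+4=9, 5+12=17, 5+17=3
a = 13: 13+1=14, 13+4=17, 13+12=6, 13+17=11
a = 15: 15+1=16, 15+4=0, 15+12=8, 15+17=13
a = 18: 18+1=0, 18+4=3, 18+12=11, 18+17=16
Distinct residues collected: {0, 2, 3, 5, 6, 8, 9, 11, 13, 14, 16, 17}
|A + B| = 12 (out of 19 total residues).

A + B = {0, 2, 3, 5, 6, 8, 9, 11, 13, 14, 16, 17}


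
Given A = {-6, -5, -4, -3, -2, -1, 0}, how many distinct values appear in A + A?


A + A = {a + a' : a, a' ∈ A}; |A| = 7.
General bounds: 2|A| - 1 ≤ |A + A| ≤ |A|(|A|+1)/2, i.e. 13 ≤ |A + A| ≤ 28.
Lower bound 2|A|-1 is attained iff A is an arithmetic progression.
Enumerate sums a + a' for a ≤ a' (symmetric, so this suffices):
a = -6: -6+-6=-12, -6+-5=-11, -6+-4=-10, -6+-3=-9, -6+-2=-8, -6+-1=-7, -6+0=-6
a = -5: -5+-5=-10, -5+-4=-9, -5+-3=-8, -5+-2=-7, -5+-1=-6, -5+0=-5
a = -4: -4+-4=-8, -4+-3=-7, -4+-2=-6, -4+-1=-5, -4+0=-4
a = -3: -3+-3=-6, -3+-2=-5, -3+-1=-4, -3+0=-3
a = -2: -2+-2=-4, -2+-1=-3, -2+0=-2
a = -1: -1+-1=-2, -1+0=-1
a = 0: 0+0=0
Distinct sums: {-12, -11, -10, -9, -8, -7, -6, -5, -4, -3, -2, -1, 0}
|A + A| = 13

|A + A| = 13


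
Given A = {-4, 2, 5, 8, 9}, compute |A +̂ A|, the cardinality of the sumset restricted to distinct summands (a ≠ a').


Restricted sumset: A +̂ A = {a + a' : a ∈ A, a' ∈ A, a ≠ a'}.
Equivalently, take A + A and drop any sum 2a that is achievable ONLY as a + a for a ∈ A (i.e. sums representable only with equal summands).
Enumerate pairs (a, a') with a < a' (symmetric, so each unordered pair gives one sum; this covers all a ≠ a'):
  -4 + 2 = -2
  -4 + 5 = 1
  -4 + 8 = 4
  -4 + 9 = 5
  2 + 5 = 7
  2 + 8 = 10
  2 + 9 = 11
  5 + 8 = 13
  5 + 9 = 14
  8 + 9 = 17
Collected distinct sums: {-2, 1, 4, 5, 7, 10, 11, 13, 14, 17}
|A +̂ A| = 10
(Reference bound: |A +̂ A| ≥ 2|A| - 3 for |A| ≥ 2, with |A| = 5 giving ≥ 7.)

|A +̂ A| = 10


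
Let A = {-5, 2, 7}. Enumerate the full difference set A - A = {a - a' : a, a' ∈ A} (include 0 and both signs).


A - A = {a - a' : a, a' ∈ A}.
Compute a - a' for each ordered pair (a, a'):
a = -5: -5--5=0, -5-2=-7, -5-7=-12
a = 2: 2--5=7, 2-2=0, 2-7=-5
a = 7: 7--5=12, 7-2=5, 7-7=0
Collecting distinct values (and noting 0 appears from a-a):
A - A = {-12, -7, -5, 0, 5, 7, 12}
|A - A| = 7

A - A = {-12, -7, -5, 0, 5, 7, 12}


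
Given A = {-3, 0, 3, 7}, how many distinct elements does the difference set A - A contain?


A - A = {a - a' : a, a' ∈ A}; |A| = 4.
Bounds: 2|A|-1 ≤ |A - A| ≤ |A|² - |A| + 1, i.e. 7 ≤ |A - A| ≤ 13.
Note: 0 ∈ A - A always (from a - a). The set is symmetric: if d ∈ A - A then -d ∈ A - A.
Enumerate nonzero differences d = a - a' with a > a' (then include -d):
Positive differences: {3, 4, 6, 7, 10}
Full difference set: {0} ∪ (positive diffs) ∪ (negative diffs).
|A - A| = 1 + 2·5 = 11 (matches direct enumeration: 11).

|A - A| = 11


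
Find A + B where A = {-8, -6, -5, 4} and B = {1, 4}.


A + B = {a + b : a ∈ A, b ∈ B}.
Enumerate all |A|·|B| = 4·2 = 8 pairs (a, b) and collect distinct sums.
a = -8: -8+1=-7, -8+4=-4
a = -6: -6+1=-5, -6+4=-2
a = -5: -5+1=-4, -5+4=-1
a = 4: 4+1=5, 4+4=8
Collecting distinct sums: A + B = {-7, -5, -4, -2, -1, 5, 8}
|A + B| = 7

A + B = {-7, -5, -4, -2, -1, 5, 8}


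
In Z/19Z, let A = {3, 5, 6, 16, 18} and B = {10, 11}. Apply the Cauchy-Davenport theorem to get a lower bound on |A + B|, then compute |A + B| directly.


Cauchy-Davenport: |A + B| ≥ min(p, |A| + |B| - 1) for A, B nonempty in Z/pZ.
|A| = 5, |B| = 2, p = 19.
CD lower bound = min(19, 5 + 2 - 1) = min(19, 6) = 6.
Compute A + B mod 19 directly:
a = 3: 3+10=13, 3+11=14
a = 5: 5+10=15, 5+11=16
a = 6: 6+10=16, 6+11=17
a = 16: 16+10=7, 16+11=8
a = 18: 18+10=9, 18+11=10
A + B = {7, 8, 9, 10, 13, 14, 15, 16, 17}, so |A + B| = 9.
Verify: 9 ≥ 6? Yes ✓.

CD lower bound = 6, actual |A + B| = 9.


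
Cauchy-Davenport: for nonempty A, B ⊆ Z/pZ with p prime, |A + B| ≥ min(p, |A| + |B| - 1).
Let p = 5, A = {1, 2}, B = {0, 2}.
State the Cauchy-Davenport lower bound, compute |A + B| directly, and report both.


Cauchy-Davenport: |A + B| ≥ min(p, |A| + |B| - 1) for A, B nonempty in Z/pZ.
|A| = 2, |B| = 2, p = 5.
CD lower bound = min(5, 2 + 2 - 1) = min(5, 3) = 3.
Compute A + B mod 5 directly:
a = 1: 1+0=1, 1+2=3
a = 2: 2+0=2, 2+2=4
A + B = {1, 2, 3, 4}, so |A + B| = 4.
Verify: 4 ≥ 3? Yes ✓.

CD lower bound = 3, actual |A + B| = 4.


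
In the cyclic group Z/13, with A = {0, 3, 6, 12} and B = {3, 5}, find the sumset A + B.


Work in Z/13Z: reduce every sum a + b modulo 13.
Enumerate all 8 pairs:
a = 0: 0+3=3, 0+5=5
a = 3: 3+3=6, 3+5=8
a = 6: 6+3=9, 6+5=11
a = 12: 12+3=2, 12+5=4
Distinct residues collected: {2, 3, 4, 5, 6, 8, 9, 11}
|A + B| = 8 (out of 13 total residues).

A + B = {2, 3, 4, 5, 6, 8, 9, 11}


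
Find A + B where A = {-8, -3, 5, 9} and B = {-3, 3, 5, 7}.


A + B = {a + b : a ∈ A, b ∈ B}.
Enumerate all |A|·|B| = 4·4 = 16 pairs (a, b) and collect distinct sums.
a = -8: -8+-3=-11, -8+3=-5, -8+5=-3, -8+7=-1
a = -3: -3+-3=-6, -3+3=0, -3+5=2, -3+7=4
a = 5: 5+-3=2, 5+3=8, 5+5=10, 5+7=12
a = 9: 9+-3=6, 9+3=12, 9+5=14, 9+7=16
Collecting distinct sums: A + B = {-11, -6, -5, -3, -1, 0, 2, 4, 6, 8, 10, 12, 14, 16}
|A + B| = 14

A + B = {-11, -6, -5, -3, -1, 0, 2, 4, 6, 8, 10, 12, 14, 16}


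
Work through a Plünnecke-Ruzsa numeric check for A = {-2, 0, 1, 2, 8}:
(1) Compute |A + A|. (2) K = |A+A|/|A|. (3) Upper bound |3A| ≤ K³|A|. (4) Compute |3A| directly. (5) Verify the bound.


|A| = 5.
Step 1: Compute A + A by enumerating all 25 pairs.
A + A = {-4, -2, -1, 0, 1, 2, 3, 4, 6, 8, 9, 10, 16}, so |A + A| = 13.
Step 2: Doubling constant K = |A + A|/|A| = 13/5 = 13/5 ≈ 2.6000.
Step 3: Plünnecke-Ruzsa gives |3A| ≤ K³·|A| = (2.6000)³ · 5 ≈ 87.8800.
Step 4: Compute 3A = A + A + A directly by enumerating all triples (a,b,c) ∈ A³; |3A| = 23.
Step 5: Check 23 ≤ 87.8800? Yes ✓.

K = 13/5, Plünnecke-Ruzsa bound K³|A| ≈ 87.8800, |3A| = 23, inequality holds.


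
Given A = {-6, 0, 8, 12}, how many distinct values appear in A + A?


A + A = {a + a' : a, a' ∈ A}; |A| = 4.
General bounds: 2|A| - 1 ≤ |A + A| ≤ |A|(|A|+1)/2, i.e. 7 ≤ |A + A| ≤ 10.
Lower bound 2|A|-1 is attained iff A is an arithmetic progression.
Enumerate sums a + a' for a ≤ a' (symmetric, so this suffices):
a = -6: -6+-6=-12, -6+0=-6, -6+8=2, -6+12=6
a = 0: 0+0=0, 0+8=8, 0+12=12
a = 8: 8+8=16, 8+12=20
a = 12: 12+12=24
Distinct sums: {-12, -6, 0, 2, 6, 8, 12, 16, 20, 24}
|A + A| = 10

|A + A| = 10


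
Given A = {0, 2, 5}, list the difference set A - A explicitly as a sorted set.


A - A = {a - a' : a, a' ∈ A}.
Compute a - a' for each ordered pair (a, a'):
a = 0: 0-0=0, 0-2=-2, 0-5=-5
a = 2: 2-0=2, 2-2=0, 2-5=-3
a = 5: 5-0=5, 5-2=3, 5-5=0
Collecting distinct values (and noting 0 appears from a-a):
A - A = {-5, -3, -2, 0, 2, 3, 5}
|A - A| = 7

A - A = {-5, -3, -2, 0, 2, 3, 5}


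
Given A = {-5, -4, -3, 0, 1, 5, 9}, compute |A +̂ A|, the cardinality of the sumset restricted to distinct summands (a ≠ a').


Restricted sumset: A +̂ A = {a + a' : a ∈ A, a' ∈ A, a ≠ a'}.
Equivalently, take A + A and drop any sum 2a that is achievable ONLY as a + a for a ∈ A (i.e. sums representable only with equal summands).
Enumerate pairs (a, a') with a < a' (symmetric, so each unordered pair gives one sum; this covers all a ≠ a'):
  -5 + -4 = -9
  -5 + -3 = -8
  -5 + 0 = -5
  -5 + 1 = -4
  -5 + 5 = 0
  -5 + 9 = 4
  -4 + -3 = -7
  -4 + 0 = -4
  -4 + 1 = -3
  -4 + 5 = 1
  -4 + 9 = 5
  -3 + 0 = -3
  -3 + 1 = -2
  -3 + 5 = 2
  -3 + 9 = 6
  0 + 1 = 1
  0 + 5 = 5
  0 + 9 = 9
  1 + 5 = 6
  1 + 9 = 10
  5 + 9 = 14
Collected distinct sums: {-9, -8, -7, -5, -4, -3, -2, 0, 1, 2, 4, 5, 6, 9, 10, 14}
|A +̂ A| = 16
(Reference bound: |A +̂ A| ≥ 2|A| - 3 for |A| ≥ 2, with |A| = 7 giving ≥ 11.)

|A +̂ A| = 16


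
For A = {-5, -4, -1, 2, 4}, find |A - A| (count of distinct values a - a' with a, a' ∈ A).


A - A = {a - a' : a, a' ∈ A}; |A| = 5.
Bounds: 2|A|-1 ≤ |A - A| ≤ |A|² - |A| + 1, i.e. 9 ≤ |A - A| ≤ 21.
Note: 0 ∈ A - A always (from a - a). The set is symmetric: if d ∈ A - A then -d ∈ A - A.
Enumerate nonzero differences d = a - a' with a > a' (then include -d):
Positive differences: {1, 2, 3, 4, 5, 6, 7, 8, 9}
Full difference set: {0} ∪ (positive diffs) ∪ (negative diffs).
|A - A| = 1 + 2·9 = 19 (matches direct enumeration: 19).

|A - A| = 19


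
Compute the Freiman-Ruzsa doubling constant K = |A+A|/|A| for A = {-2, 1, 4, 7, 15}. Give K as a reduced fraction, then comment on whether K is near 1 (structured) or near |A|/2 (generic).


|A| = 5.
Compute A + A by enumerating all 25 pairs.
A + A = {-4, -1, 2, 5, 8, 11, 13, 14, 16, 19, 22, 30}, so |A + A| = 12.
K = |A + A| / |A| = 12/5 (already in lowest terms) ≈ 2.4000.
Reference: AP of size 5 gives K = 9/5 ≈ 1.8000; a fully generic set of size 5 gives K ≈ 3.0000.

|A| = 5, |A + A| = 12, K = 12/5.


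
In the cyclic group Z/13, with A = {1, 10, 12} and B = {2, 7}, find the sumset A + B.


Work in Z/13Z: reduce every sum a + b modulo 13.
Enumerate all 6 pairs:
a = 1: 1+2=3, 1+7=8
a = 10: 10+2=12, 10+7=4
a = 12: 12+2=1, 12+7=6
Distinct residues collected: {1, 3, 4, 6, 8, 12}
|A + B| = 6 (out of 13 total residues).

A + B = {1, 3, 4, 6, 8, 12}


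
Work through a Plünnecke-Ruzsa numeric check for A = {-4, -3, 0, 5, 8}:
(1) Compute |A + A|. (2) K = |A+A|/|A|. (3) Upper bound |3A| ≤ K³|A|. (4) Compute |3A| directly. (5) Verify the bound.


|A| = 5.
Step 1: Compute A + A by enumerating all 25 pairs.
A + A = {-8, -7, -6, -4, -3, 0, 1, 2, 4, 5, 8, 10, 13, 16}, so |A + A| = 14.
Step 2: Doubling constant K = |A + A|/|A| = 14/5 = 14/5 ≈ 2.8000.
Step 3: Plünnecke-Ruzsa gives |3A| ≤ K³·|A| = (2.8000)³ · 5 ≈ 109.7600.
Step 4: Compute 3A = A + A + A directly by enumerating all triples (a,b,c) ∈ A³; |3A| = 28.
Step 5: Check 28 ≤ 109.7600? Yes ✓.

K = 14/5, Plünnecke-Ruzsa bound K³|A| ≈ 109.7600, |3A| = 28, inequality holds.


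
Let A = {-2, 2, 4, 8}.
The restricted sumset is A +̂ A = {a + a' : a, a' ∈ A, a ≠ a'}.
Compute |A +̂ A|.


Restricted sumset: A +̂ A = {a + a' : a ∈ A, a' ∈ A, a ≠ a'}.
Equivalently, take A + A and drop any sum 2a that is achievable ONLY as a + a for a ∈ A (i.e. sums representable only with equal summands).
Enumerate pairs (a, a') with a < a' (symmetric, so each unordered pair gives one sum; this covers all a ≠ a'):
  -2 + 2 = 0
  -2 + 4 = 2
  -2 + 8 = 6
  2 + 4 = 6
  2 + 8 = 10
  4 + 8 = 12
Collected distinct sums: {0, 2, 6, 10, 12}
|A +̂ A| = 5
(Reference bound: |A +̂ A| ≥ 2|A| - 3 for |A| ≥ 2, with |A| = 4 giving ≥ 5.)

|A +̂ A| = 5


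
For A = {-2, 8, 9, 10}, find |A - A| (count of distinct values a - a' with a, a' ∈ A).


A - A = {a - a' : a, a' ∈ A}; |A| = 4.
Bounds: 2|A|-1 ≤ |A - A| ≤ |A|² - |A| + 1, i.e. 7 ≤ |A - A| ≤ 13.
Note: 0 ∈ A - A always (from a - a). The set is symmetric: if d ∈ A - A then -d ∈ A - A.
Enumerate nonzero differences d = a - a' with a > a' (then include -d):
Positive differences: {1, 2, 10, 11, 12}
Full difference set: {0} ∪ (positive diffs) ∪ (negative diffs).
|A - A| = 1 + 2·5 = 11 (matches direct enumeration: 11).

|A - A| = 11


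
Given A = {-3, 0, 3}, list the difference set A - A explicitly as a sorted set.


A - A = {a - a' : a, a' ∈ A}.
Compute a - a' for each ordered pair (a, a'):
a = -3: -3--3=0, -3-0=-3, -3-3=-6
a = 0: 0--3=3, 0-0=0, 0-3=-3
a = 3: 3--3=6, 3-0=3, 3-3=0
Collecting distinct values (and noting 0 appears from a-a):
A - A = {-6, -3, 0, 3, 6}
|A - A| = 5

A - A = {-6, -3, 0, 3, 6}
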